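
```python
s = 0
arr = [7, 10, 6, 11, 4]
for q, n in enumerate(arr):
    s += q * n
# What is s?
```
Trace:
  s=0
  s=0, q=0, n=7
  s=10, q=1, n=10
  s=22, q=2, n=6
  s=55, q=3, n=11
  s=71, q=4, n=4

Final answer: 71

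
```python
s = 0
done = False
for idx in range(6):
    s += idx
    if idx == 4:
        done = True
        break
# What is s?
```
Trace:
  s=0
  s=0, done=False
  s=0, done=False, idx=0
  s=1, done=False, idx=1
  s=3, done=False, idx=2
  s=6, done=False, idx=3
  s=10, done=True, idx=4

Final answer: 10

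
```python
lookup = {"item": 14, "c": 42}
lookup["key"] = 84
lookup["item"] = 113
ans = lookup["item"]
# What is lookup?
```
Trace:
  lookup={'item': 14, 'c': 42}
  lookup={'item': 14, 'c': 42, 'key': 84}
  lookup={'item': 113, 'c': 42, 'key': 84}
  lookup={'item': 113, 'c': 42, 'key': 84}, ans=113

Final answer: {'item': 113, 'c': 42, 'key': 84}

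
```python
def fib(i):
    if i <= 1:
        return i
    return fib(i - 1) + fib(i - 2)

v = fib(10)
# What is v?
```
Call trace (a repeated sub-call is expanded the first time; later identical calls just restate its return value):
fib(i=10)
  fib(i=9)
    fib(i=8)
      fib(i=7)
        fib(i=6)
          fib(i=5)
            fib(i=4)
              fib(i=3)
                fib(i=2)
                  fib(i=1)
                  -> return 1
                  fib(i=0)
                  -> return 0
                -> return 1
                fib(i=1)
                -> return 1
              -> return 2
              fib(i=2) -> return 1  (same call as traced above)
            -> return 3
            fib(i=3) -> return 2  (same call as traced above)
          -> return 5
          fib(i=4) -> return 3  (same call as traced above)
        -> return 8
        fib(i=5) -> return 5  (same call as traced above)
      -> return 13
      fib(i=6) -> return 8  (same call as traced above)
    -> return 21
    fib(i=7) -> return 13  (same call as traced above)
  -> return 34
  fib(i=8) -> return 21  (same call as traced above)
-> return 55

Final answer: 55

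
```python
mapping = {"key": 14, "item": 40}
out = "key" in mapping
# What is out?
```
Trace:
  mapping={'key': 14, 'item': 40}
  mapping={'key': 14, 'item': 40}, out=True

Final answer: True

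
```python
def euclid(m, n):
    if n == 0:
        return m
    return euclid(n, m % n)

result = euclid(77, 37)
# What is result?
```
Call trace:
euclid(m=77, n=37)
  euclid(m=37, n=3)
    euclid(m=3, n=1)
      euclid(m=1, n=0)
      -> return 1
    -> return 1
  -> return 1
-> return 1

Final answer: 1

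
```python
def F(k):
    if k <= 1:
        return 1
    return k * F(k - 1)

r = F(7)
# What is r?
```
Call trace:
F(k=7)
  F(k=6)
    F(k=5)
      F(k=4)
        F(k=3)
          F(k=2)
            F(k=1)
            -> return 1
          -> return 2
        -> return 6
      -> return 24
    -> return 120
  -> return 720
-> return 5040

Final answer: 5040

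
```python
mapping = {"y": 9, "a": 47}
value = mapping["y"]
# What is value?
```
Trace:
  mapping={'y': 9, 'a': 47}
  mapping={'y': 9, 'a': 47}, value=9

Final answer: 9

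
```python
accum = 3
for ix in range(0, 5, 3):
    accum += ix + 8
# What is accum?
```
Trace:
  accum=3
  accum=11, ix=0
  accum=22, ix=3

Final answer: 22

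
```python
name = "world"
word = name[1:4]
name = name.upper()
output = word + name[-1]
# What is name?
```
Trace:
  name='world'
  name='world', word='orl'
  name='WORLD', word='orl'
  name='WORLD', word='orl', output='orlD'

Final answer: 'WORLD'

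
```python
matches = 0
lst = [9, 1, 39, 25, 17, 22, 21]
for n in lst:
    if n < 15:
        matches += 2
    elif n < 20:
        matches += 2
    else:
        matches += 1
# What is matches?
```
Trace:
  matches=0
  matches=2, n=9
  matches=4, n=1
  matches=5, n=39
  matches=6, n=25
  matches=8, n=17
  matches=9, n=22
  matches=10, n=21

Final answer: 10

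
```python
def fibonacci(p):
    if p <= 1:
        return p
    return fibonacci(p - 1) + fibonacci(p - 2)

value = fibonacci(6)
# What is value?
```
Call trace (a repeated sub-call is expanded the first time; later identical calls just restate its return value):
fibonacci(p=6)
  fibonacci(p=5)
    fibonacci(p=4)
      fibonacci(p=3)
        fibonacci(p=2)
          fibonacci(p=1)
          -> return 1
          fibonacci(p=0)
          -> return 0
        -> return 1
        fibonacci(p=1)
        -> return 1
      -> return 2
      fibonacci(p=2) -> return 1  (same call as traced above)
    -> return 3
    fibonacci(p=3) -> return 2  (same call as traced above)
  -> return 5
  fibonacci(p=4) -> return 3  (same call as traced above)
-> return 8

Final answer: 8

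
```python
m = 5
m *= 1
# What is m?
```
Trace:
  m=5
  m=5

Final answer: 5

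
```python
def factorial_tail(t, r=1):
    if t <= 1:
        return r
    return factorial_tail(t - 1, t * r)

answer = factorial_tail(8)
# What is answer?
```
Call trace:
factorial_tail(t=8, r=1)
  factorial_tail(t=7, r=8)
    factorial_tail(t=6, r=56)
      factorial_tail(t=5, r=336)
        factorial_tail(t=4, r=1680)
          factorial_tail(t=3, r=6720)
            factorial_tail(t=2, r=20160)
              factorial_tail(t=1, r=40320)
              -> return 40320
            -> return 40320
          -> return 40320
        -> return 40320
      -> return 40320
    -> return 40320
  -> return 40320
-> return 40320

Final answer: 40320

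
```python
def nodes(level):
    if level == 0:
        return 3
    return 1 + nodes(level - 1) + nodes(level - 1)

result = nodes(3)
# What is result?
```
Call trace (a repeated sub-call is expanded the first time; later identical calls just restate its return value):
nodes(level=3)
  nodes(level=2)
    nodes(level=1)
      nodes(level=0)
      -> return 3
      nodes(level=0)
      -> return 3
    -> return 7
    nodes(level=1) -> return 7  (same call as traced above)
  -> return 15
  nodes(level=2) -> return 15  (same call as traced above)
-> return 31

Final answer: 31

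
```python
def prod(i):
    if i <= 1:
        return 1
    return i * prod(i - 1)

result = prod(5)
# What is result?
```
Call trace:
prod(i=5)
  prod(i=4)
    prod(i=3)
      prod(i=2)
        prod(i=1)
        -> return 1
      -> return 2
    -> return 6
  -> return 24
-> return 120

Final answer: 120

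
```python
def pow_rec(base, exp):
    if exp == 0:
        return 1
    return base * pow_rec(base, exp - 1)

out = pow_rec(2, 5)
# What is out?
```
Call trace:
pow_rec(base=2, exp=5)
  pow_rec(base=2, exp=4)
    pow_rec(base=2, exp=3)
      pow_rec(base=2, exp=2)
        pow_rec(base=2, exp=1)
          pow_rec(base=2, exp=0)
          -> return 1
        -> return 2
      -> return 4
    -> return 8
  -> return 16
-> return 32

Final answer: 32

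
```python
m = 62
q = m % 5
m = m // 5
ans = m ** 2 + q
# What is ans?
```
Trace:
  m=62
  m=62, q=2
  m=12, q=2
  m=12, q=2, ans=146

Final answer: 146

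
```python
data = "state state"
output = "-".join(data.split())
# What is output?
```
Trace:
  data='state state'
  data='state state', output='state-state'

Final answer: 'state-state'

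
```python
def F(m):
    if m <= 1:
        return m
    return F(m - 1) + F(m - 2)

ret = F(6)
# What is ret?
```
Call trace (a repeated sub-call is expanded the first time; later identical calls just restate its return value):
F(m=6)
  F(m=5)
    F(m=4)
      F(m=3)
        F(m=2)
          F(m=1)
          -> return 1
          F(m=0)
          -> return 0
        -> return 1
        F(m=1)
        -> return 1
      -> return 2
      F(m=2) -> return 1  (same call as traced above)
    -> return 3
    F(m=3) -> return 2  (same call as traced above)
  -> return 5
  F(m=4) -> return 3  (same call as traced above)
-> return 8

Final answer: 8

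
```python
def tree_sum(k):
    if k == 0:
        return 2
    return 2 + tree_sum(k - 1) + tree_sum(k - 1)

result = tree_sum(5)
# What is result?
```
Call trace (a repeated sub-call is expanded the first time; later identical calls just restate its return value):
tree_sum(k=5)
  tree_sum(k=4)
    tree_sum(k=3)
      tree_sum(k=2)
        tree_sum(k=1)
          tree_sum(k=0)
          -> return 2
          tree_sum(k=0)
          -> return 2
        -> return 6
        tree_sum(k=1) -> return 6  (same call as traced above)
      -> return 14
      tree_sum(k=2) -> return 14  (same call as traced above)
    -> return 30
    tree_sum(k=3) -> return 30  (same call as traced above)
  -> return 62
  tree_sum(k=4) -> return 62  (same call as traced above)
-> return 126

Final answer: 126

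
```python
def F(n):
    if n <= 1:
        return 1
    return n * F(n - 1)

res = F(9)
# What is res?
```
Call trace:
F(n=9)
  F(n=8)
    F(n=7)
      F(n=6)
        F(n=5)
          F(n=4)
            F(n=3)
              F(n=2)
                F(n=1)
                -> return 1
              -> return 2
            -> return 6
          -> return 24
        -> return 120
      -> return 720
    -> return 5040
  -> return 40320
-> return 362880

Final answer: 362880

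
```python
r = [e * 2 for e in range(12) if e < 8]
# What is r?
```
Trace:
  e=0
  e=1
  e=2
  e=3
  e=4
  e=5
  e=6
  e=7
  e=8
  e=9
  e=10
  e=11
  r=[0, 2, 4, 6, 8, 10, 12, 14]

Final answer: [0, 2, 4, 6, 8, 10, 12, 14]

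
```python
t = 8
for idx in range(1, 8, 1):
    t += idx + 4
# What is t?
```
Trace:
  t=8
  t=13, idx=1
  t=19, idx=2
  t=26, idx=3
  t=34, idx=4
  t=43, idx=5
  t=53, idx=6
  t=64, idx=7

Final answer: 64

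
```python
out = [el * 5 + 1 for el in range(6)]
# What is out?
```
Trace:
  el=0
  el=1
  el=2
  el=3
  el=4
  el=5
  out=[1, 6, 11, 16, 21, 26]

Final answer: [1, 6, 11, 16, 21, 26]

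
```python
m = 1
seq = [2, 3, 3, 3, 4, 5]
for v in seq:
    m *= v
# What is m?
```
Trace:
  m=1
  m=2, v=2
  m=6, v=3
  m=18, v=3
  m=54, v=3
  m=216, v=4
  m=1080, v=5

Final answer: 1080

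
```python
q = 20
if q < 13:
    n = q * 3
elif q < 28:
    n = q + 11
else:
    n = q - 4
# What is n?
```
Trace:
  q=20
  q=20, n=31

Final answer: 31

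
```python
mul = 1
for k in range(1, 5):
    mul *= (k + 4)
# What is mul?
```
Trace:
  mul=1
  mul=5, k=1
  mul=30, k=2
  mul=210, k=3
  mul=1680, k=4

Final answer: 1680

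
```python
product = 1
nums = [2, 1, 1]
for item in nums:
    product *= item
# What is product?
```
Trace:
  product=1
  product=2, item=2
  product=2, item=1
  product=2, item=1

Final answer: 2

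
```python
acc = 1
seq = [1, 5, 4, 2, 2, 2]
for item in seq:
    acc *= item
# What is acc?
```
Trace:
  acc=1
  acc=1, item=1
  acc=5, item=5
  acc=20, item=4
  acc=40, item=2
  acc=80, item=2
  acc=160, item=2

Final answer: 160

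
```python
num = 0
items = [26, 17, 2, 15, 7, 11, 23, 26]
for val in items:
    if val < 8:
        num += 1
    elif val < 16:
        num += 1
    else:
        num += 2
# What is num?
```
Trace:
  num=0
  num=2, val=26
  num=4, val=17
  num=5, val=2
  num=6, val=15
  num=7, val=7
  num=8, val=11
  num=10, val=23
  num=12, val=26

Final answer: 12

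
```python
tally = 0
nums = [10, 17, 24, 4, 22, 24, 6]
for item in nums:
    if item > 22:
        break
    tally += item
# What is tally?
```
Trace:
  tally=0
  tally=10, item=10
  tally=27, item=17
  tally=27, item=24

Final answer: 27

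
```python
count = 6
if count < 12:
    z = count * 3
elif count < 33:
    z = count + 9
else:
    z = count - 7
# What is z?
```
Trace:
  count=6
  count=6, z=18

Final answer: 18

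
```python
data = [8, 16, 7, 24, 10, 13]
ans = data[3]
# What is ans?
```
Trace:
  data=[8, 16, 7, 24, 10, 13]
  data=[8, 16, 7, 24, 10, 13], ans=24

Final answer: 24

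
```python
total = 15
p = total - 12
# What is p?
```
Trace:
  total=15
  total=15, p=3

Final answer: 3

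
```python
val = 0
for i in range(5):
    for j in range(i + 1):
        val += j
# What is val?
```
Trace:
  val=0
  val=0, i=0, j=0
  val=0, i=1, j=0
  val=1, i=1, j=1
  val=1, i=2, j=0
  val=2, i=2, j=1
  val=4, i=2, j=2
  val=4, i=3, j=0
  val=5, i=3, j=1
  val=7, i=3, j=2
  val=10, i=3, j=3
  val=10, i=4, j=0
  val=11, i=4, j=1
  val=13, i=4, j=2
  val=16, i=4, j=3
  val=20, i=4, j=4

Final answer: 20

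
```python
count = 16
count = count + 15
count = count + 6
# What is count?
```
Trace:
  count=16
  count=31
  count=37

Final answer: 37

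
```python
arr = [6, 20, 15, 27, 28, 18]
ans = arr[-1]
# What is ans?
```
Trace:
  arr=[6, 20, 15, 27, 28, 18]
  arr=[6, 20, 15, 27, 28, 18], ans=18

Final answer: 18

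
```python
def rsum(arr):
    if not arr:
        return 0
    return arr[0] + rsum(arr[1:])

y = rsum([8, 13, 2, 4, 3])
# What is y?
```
Call trace:
rsum(arr=[8, 13, 2, 4, 3])
  rsum(arr=[13, 2, 4, 3])
    rsum(arr=[2, 4, 3])
      rsum(arr=[4, 3])
        rsum(arr=[3])
          rsum(arr=[])
          -> return 0
        -> return 3
      -> return 7
    -> return 9
  -> return 22
-> return 30

Final answer: 30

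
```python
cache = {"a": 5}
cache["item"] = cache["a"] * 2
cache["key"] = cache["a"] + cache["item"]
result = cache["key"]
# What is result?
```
Trace:
  cache={'a': 5}
  cache={'a': 5, 'item': 10}
  cache={'a': 5, 'item': 10, 'key': 15}
  cache={'a': 5, 'item': 10, 'key': 15}, result=15

Final answer: 15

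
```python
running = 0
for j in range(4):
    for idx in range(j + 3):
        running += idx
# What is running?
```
Trace:
  running=0
  running=0, j=0, idx=0
  running=1, j=0, idx=1
  running=3, j=0, idx=2
  running=3, j=1, idx=0
  running=4, j=1, idx=1
  running=6, j=1, idx=2
  running=9, j=1, idx=3
  running=9, j=2, idx=0
  running=10, j=2, idx=1
  running=12, j=2, idx=2
  running=15, j=2, idx=3
  running=19, j=2, idx=4
  running=19, j=3, idx=0
  running=20, j=3, idx=1
  running=22, j=3, idx=2
  running=25, j=3, idx=3
  running=29, j=3, idx=4
  running=34, j=3, idx=5

Final answer: 34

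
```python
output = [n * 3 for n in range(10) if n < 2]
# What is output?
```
Trace:
  n=0
  n=1
  n=2
  n=3
  n=4
  n=5
  n=6
  n=7
  n=8
  n=9
  output=[0, 3]

Final answer: [0, 3]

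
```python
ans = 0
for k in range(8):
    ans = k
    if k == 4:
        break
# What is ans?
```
Trace:
  ans=0
  ans=0, k=0
  ans=1, k=1
  ans=2, k=2
  ans=3, k=3
  ans=4, k=4

Final answer: 4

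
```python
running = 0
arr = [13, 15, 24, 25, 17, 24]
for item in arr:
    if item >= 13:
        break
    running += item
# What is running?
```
Trace:
  running=0
  running=0, item=13

Final answer: 0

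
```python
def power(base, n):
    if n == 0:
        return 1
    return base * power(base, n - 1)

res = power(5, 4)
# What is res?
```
Call trace:
power(base=5, n=4)
  power(base=5, n=3)
    power(base=5, n=2)
      power(base=5, n=1)
        power(base=5, n=0)
        -> return 1
      -> return 5
    -> return 25
  -> return 125
-> return 625

Final answer: 625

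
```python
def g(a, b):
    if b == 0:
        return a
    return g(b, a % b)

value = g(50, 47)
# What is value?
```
Call trace:
g(a=50, b=47)
  g(a=47, b=3)
    g(a=3, b=2)
      g(a=2, b=1)
        g(a=1, b=0)
        -> return 1
      -> return 1
    -> return 1
  -> return 1
-> return 1

Final answer: 1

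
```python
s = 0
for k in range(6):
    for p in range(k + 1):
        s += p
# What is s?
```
Trace:
  s=0
  s=0, k=0, p=0
  s=0, k=1, p=0
  s=1, k=1, p=1
  s=1, k=2, p=0
  s=2, k=2, p=1
  s=4, k=2, p=2
  s=4, k=3, p=0
  s=5, k=3, p=1
  s=7, k=3, p=2
  s=10, k=3, p=3
  s=10, k=4, p=0
  s=11, k=4, p=1
  s=13, k=4, p=2
  s=16, k=4, p=3
  s=20, k=4, p=4
  s=20, k=5, p=0
  s=21, k=5, p=1
  s=23, k=5, p=2
  s=26, k=5, p=3
  s=30, k=5, p=4
  s=35, k=5, p=5

Final answer: 35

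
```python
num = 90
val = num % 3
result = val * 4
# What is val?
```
Trace:
  num=90
  num=90, val=0
  num=90, val=0, result=0

Final answer: 0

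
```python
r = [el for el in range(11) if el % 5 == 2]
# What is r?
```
Trace:
  el=0
  el=1
  el=2
  el=3
  el=4
  el=5
  el=6
  el=7
  el=8
  el=9
  el=10
  r=[2, 7]

Final answer: [2, 7]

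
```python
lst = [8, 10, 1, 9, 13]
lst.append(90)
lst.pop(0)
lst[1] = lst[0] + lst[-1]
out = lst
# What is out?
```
Trace:
  lst=[8, 10, 1, 9, 13]
  lst=[8, 10, 1, 9, 13, 90]
  lst=[10, 1, 9, 13, 90]
  lst=[10, 100, 9, 13, 90]
  lst=[10, 100, 9, 13, 90], out=[10, 100, 9, 13, 90]

Final answer: [10, 100, 9, 13, 90]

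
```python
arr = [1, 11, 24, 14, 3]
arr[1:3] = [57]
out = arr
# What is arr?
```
Trace:
  arr=[1, 11, 24, 14, 3]
  arr=[1, 57, 14, 3]
  arr=[1, 57, 14, 3], out=[1, 57, 14, 3]

Final answer: [1, 57, 14, 3]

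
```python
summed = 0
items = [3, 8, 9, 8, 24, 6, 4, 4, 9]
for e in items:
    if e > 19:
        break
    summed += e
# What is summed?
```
Trace:
  summed=0
  summed=3, e=3
  summed=11, e=8
  summed=20, e=9
  summed=28, e=8
  summed=28, e=24

Final answer: 28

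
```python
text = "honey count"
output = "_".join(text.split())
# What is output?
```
Trace:
  text='honey count'
  text='honey count', output='honey_count'

Final answer: 'honey_count'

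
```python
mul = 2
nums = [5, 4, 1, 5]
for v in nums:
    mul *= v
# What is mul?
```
Trace:
  mul=2
  mul=10, v=5
  mul=40, v=4
  mul=40, v=1
  mul=200, v=5

Final answer: 200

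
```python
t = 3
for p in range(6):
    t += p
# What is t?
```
Trace:
  t=3
  t=3, p=0
  t=4, p=1
  t=6, p=2
  t=9, p=3
  t=13, p=4
  t=18, p=5

Final answer: 18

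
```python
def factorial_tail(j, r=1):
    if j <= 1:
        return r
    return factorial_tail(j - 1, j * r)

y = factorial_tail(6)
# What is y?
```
Call trace:
factorial_tail(j=6, r=1)
  factorial_tail(j=5, r=6)
    factorial_tail(j=4, r=30)
      factorial_tail(j=3, r=120)
        factorial_tail(j=2, r=360)
          factorial_tail(j=1, r=720)
          -> return 720
        -> return 720
      -> return 720
    -> return 720
  -> return 720
-> return 720

Final answer: 720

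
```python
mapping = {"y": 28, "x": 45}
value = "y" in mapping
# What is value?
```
Trace:
  mapping={'y': 28, 'x': 45}
  mapping={'y': 28, 'x': 45}, value=True

Final answer: True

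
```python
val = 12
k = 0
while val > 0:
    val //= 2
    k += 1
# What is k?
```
Trace:
  val=12
  val=12, k=0
  val=6, k=1
  val=3, k=2
  val=1, k=3
  val=0, k=4

Final answer: 4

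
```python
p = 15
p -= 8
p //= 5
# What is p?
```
Trace:
  p=15
  p=7
  p=1

Final answer: 1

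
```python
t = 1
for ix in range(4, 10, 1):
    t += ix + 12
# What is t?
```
Trace:
  t=1
  t=17, ix=4
  t=34, ix=5
  t=52, ix=6
  t=71, ix=7
  t=91, ix=8
  t=112, ix=9

Final answer: 112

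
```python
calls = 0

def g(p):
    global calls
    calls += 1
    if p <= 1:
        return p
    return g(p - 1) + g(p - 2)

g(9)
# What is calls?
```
Call trace (a repeated sub-call is expanded the first time; later identical calls just restate its return value):
g(p=9)
  g(p=8)
    g(p=7)
      g(p=6)
        g(p=5)
          g(p=4)
            g(p=3)
              g(p=2)
                g(p=1)
                -> return 1
                g(p=0)
                -> return 0
              -> return 1
              g(p=1)
              -> return 1
            -> return 2
            g(p=2) -> return 1  (same call as traced above)
          -> return 3
          g(p=3) -> return 2  (same call as traced above)
        -> return 5
        g(p=4) -> return 3  (same call as traced above)
      -> return 8
      g(p=5) -> return 5  (same call as traced above)
    -> return 13
    g(p=6) -> return 8  (same call as traced above)
  -> return 21
  g(p=7) -> return 13  (same call as traced above)
-> return 34

calls is incremented once per call, so count the calls in each subtree. Let C(p) = number of calls made by g(p).
C(0) = C(1) = 1 (base case, no recursion); C(p) = 1 + C(p - 1) + C(p - 2) otherwise.
C(2) = 1 + C(1) + C(0) = 1 + 1 + 1 = 3
C(3) = 1 + C(2) + C(1) = 1 + 3 + 1 = 5
C(4) = 1 + C(3) + C(2) = 1 + 5 + 3 = 9
C(5) = 1 + C(4) + C(3) = 1 + 9 + 5 = 15
C(6) = 1 + C(5) + C(4) = 1 + 15 + 9 = 25
C(7) = 1 + C(6) + C(5) = 1 + 25 + 15 = 41
C(8) = 1 + C(7) + C(6) = 1 + 41 + 25 = 67
C(9) = 1 + C(8) + C(7) = 1 + 67 + 41 = 109
calls = C(9) = 109

Final answer: 109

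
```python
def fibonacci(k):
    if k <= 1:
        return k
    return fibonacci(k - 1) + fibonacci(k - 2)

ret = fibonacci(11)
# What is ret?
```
Call trace (a repeated sub-call is expanded the first time; later identical calls just restate its return value):
fibonacci(k=11)
  fibonacci(k=10)
    fibonacci(k=9)
      fibonacci(k=8)
        fibonacci(k=7)
          fibonacci(k=6)
            fibonacci(k=5)
              fibonacci(k=4)
                fibonacci(k=3)
                  fibonacci(k=2)
                    fibonacci(k=1)
                    -> return 1
                    fibonacci(k=0)
                    -> return 0
                  -> return 1
                  fibonacci(k=1)
                  -> return 1
                -> return 2
                fibonacci(k=2) -> return 1  (same call as traced above)
              -> return 3
              fibonacci(k=3) -> return 2  (same call as traced above)
            -> return 5
            fibonacci(k=4) -> return 3  (same call as traced above)
          -> return 8
          fibonacci(k=5) -> return 5  (same call as traced above)
        -> return 13
        fibonacci(k=6) -> return 8  (same call as traced above)
      -> return 21
      fibonacci(k=7) -> return 13  (same call as traced above)
    -> return 34
    fibonacci(k=8) -> return 21  (same call as traced above)
  -> return 55
  fibonacci(k=9) -> return 34  (same call as traced above)
-> return 89

Final answer: 89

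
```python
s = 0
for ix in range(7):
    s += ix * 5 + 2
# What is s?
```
Trace:
  s=0
  s=2, ix=0
  s=9, ix=1
  s=21, ix=2
  s=38, ix=3
  s=60, ix=4
  s=87, ix=5
  s=119, ix=6

Final answer: 119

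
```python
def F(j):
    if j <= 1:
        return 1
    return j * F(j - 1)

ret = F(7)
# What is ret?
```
Call trace:
F(j=7)
  F(j=6)
    F(j=5)
      F(j=4)
        F(j=3)
          F(j=2)
            F(j=1)
            -> return 1
          -> return 2
        -> return 6
      -> return 24
    -> return 120
  -> return 720
-> return 5040

Final answer: 5040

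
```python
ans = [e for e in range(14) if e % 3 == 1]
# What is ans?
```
Trace:
  e=0
  e=1
  e=2
  e=3
  e=4
  e=5
  e=6
  e=7
  e=8
  e=9
  e=10
  e=11
  e=12
  e=13
  ans=[1, 4, 7, 10, 13]

Final answer: [1, 4, 7, 10, 13]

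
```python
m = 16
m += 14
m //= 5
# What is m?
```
Trace:
  m=16
  m=30
  m=6

Final answer: 6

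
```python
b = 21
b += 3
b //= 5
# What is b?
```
Trace:
  b=21
  b=24
  b=4

Final answer: 4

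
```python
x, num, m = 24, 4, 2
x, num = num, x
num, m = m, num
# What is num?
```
Trace:
  x=24, num=4, m=2
  x=4, num=24, m=2
  x=4, num=2, m=24

Final answer: 2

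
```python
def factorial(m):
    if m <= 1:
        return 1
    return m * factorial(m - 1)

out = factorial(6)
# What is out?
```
Call trace:
factorial(m=6)
  factorial(m=5)
    factorial(m=4)
      factorial(m=3)
        factorial(m=2)
          factorial(m=1)
          -> return 1
        -> return 2
      -> return 6
    -> return 24
  -> return 120
-> return 720

Final answer: 720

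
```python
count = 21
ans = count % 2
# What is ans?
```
Trace:
  count=21
  count=21, ans=1

Final answer: 1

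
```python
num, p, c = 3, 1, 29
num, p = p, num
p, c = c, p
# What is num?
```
Trace:
  num=3, p=1, c=29
  num=1, p=3, c=29
  num=1, p=29, c=3

Final answer: 1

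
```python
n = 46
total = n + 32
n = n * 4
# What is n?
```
Trace:
  n=46
  n=46, total=78
  n=184, total=78

Final answer: 184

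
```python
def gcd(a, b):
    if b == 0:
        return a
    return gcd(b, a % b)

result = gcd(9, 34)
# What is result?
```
Call trace:
gcd(a=9, b=34)
  gcd(a=34, b=9)
    gcd(a=9, b=7)
      gcd(a=7, b=2)
        gcd(a=2, b=1)
          gcd(a=1, b=0)
          -> return 1
        -> return 1
      -> return 1
    -> return 1
  -> return 1
-> return 1

Final answer: 1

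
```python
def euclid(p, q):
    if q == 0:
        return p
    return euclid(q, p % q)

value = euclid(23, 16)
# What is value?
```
Call trace:
euclid(p=23, q=16)
  euclid(p=16, q=7)
    euclid(p=7, q=2)
      euclid(p=2, q=1)
        euclid(p=1, q=0)
        -> return 1
      -> return 1
    -> return 1
  -> return 1
-> return 1

Final answer: 1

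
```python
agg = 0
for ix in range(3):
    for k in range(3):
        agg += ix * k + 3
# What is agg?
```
Trace:
  agg=0
  agg=3, ix=0, k=0
  agg=6, ix=0, k=1
  agg=9, ix=0, k=2
  agg=12, ix=1, k=0
  agg=16, ix=1, k=1
  agg=21, ix=1, k=2
  agg=24, ix=2, k=0
  agg=29, ix=2, k=1
  agg=36, ix=2, k=2

Final answer: 36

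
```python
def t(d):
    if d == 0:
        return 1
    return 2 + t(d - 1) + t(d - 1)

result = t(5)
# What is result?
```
Call trace (a repeated sub-call is expanded the first time; later identical calls just restate its return value):
t(d=5)
  t(d=4)
    t(d=3)
      t(d=2)
        t(d=1)
          t(d=0)
          -> return 1
          t(d=0)
          -> return 1
        -> return 4
        t(d=1) -> return 4  (same call as traced above)
      -> return 10
      t(d=2) -> return 10  (same call as traced above)
    -> return 22
    t(d=3) -> return 22  (same call as traced above)
  -> return 46
  t(d=4) -> return 46  (same call as traced above)
-> return 94

Final answer: 94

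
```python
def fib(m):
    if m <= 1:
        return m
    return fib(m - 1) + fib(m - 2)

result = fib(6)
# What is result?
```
Call trace (a repeated sub-call is expanded the first time; later identical calls just restate its return value):
fib(m=6)
  fib(m=5)
    fib(m=4)
      fib(m=3)
        fib(m=2)
          fib(m=1)
          -> return 1
          fib(m=0)
          -> return 0
        -> return 1
        fib(m=1)
        -> return 1
      -> return 2
      fib(m=2) -> return 1  (same call as traced above)
    -> return 3
    fib(m=3) -> return 2  (same call as traced above)
  -> return 5
  fib(m=4) -> return 3  (same call as traced above)
-> return 8

Final answer: 8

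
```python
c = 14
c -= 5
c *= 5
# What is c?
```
Trace:
  c=14
  c=9
  c=45

Final answer: 45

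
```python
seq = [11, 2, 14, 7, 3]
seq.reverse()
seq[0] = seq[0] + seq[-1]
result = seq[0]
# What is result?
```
Trace:
  seq=[11, 2, 14, 7, 3]
  seq=[3, 7, 14, 2, 11]
  seq=[14, 7, 14, 2, 11]
  seq=[14, 7, 14, 2, 11], result=14

Final answer: 14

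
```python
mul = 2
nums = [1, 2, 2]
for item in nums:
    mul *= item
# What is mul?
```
Trace:
  mul=2
  mul=2, item=1
  mul=4, item=2
  mul=8, item=2

Final answer: 8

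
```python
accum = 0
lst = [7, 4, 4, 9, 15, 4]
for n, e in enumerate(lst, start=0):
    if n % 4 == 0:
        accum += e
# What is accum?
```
Trace:
  accum=0
  accum=7, n=0, e=7
  accum=7, n=1, e=4
  accum=7, n=2, e=4
  accum=7, n=3, e=9
  accum=22, n=4, e=15
  accum=22, n=5, e=4

Final answer: 22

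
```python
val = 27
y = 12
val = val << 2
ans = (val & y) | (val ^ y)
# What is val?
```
Trace:
  val=27
  val=27, y=12
  val=108, y=12
  val=108, y=12, ans=108

Final answer: 108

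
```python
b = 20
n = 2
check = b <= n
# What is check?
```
Trace:
  b=20
  b=20, n=2
  b=20, n=2, check=False

Final answer: False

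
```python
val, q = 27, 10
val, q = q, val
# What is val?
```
Trace:
  val=27, q=10
  val=10, q=27

Final answer: 10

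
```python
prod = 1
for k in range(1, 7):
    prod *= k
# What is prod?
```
Trace:
  prod=1
  prod=1, k=1
  prod=2, k=2
  prod=6, k=3
  prod=24, k=4
  prod=120, k=5
  prod=720, k=6

Final answer: 720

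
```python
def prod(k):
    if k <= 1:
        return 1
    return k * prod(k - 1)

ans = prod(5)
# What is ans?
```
Call trace:
prod(k=5)
  prod(k=4)
    prod(k=3)
      prod(k=2)
        prod(k=1)
        -> return 1
      -> return 2
    -> return 6
  -> return 24
-> return 120

Final answer: 120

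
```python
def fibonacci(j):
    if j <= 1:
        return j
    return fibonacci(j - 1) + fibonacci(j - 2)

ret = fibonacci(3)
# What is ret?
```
Call trace:
fibonacci(j=3)
  fibonacci(j=2)
    fibonacci(j=1)
    -> return 1
    fibonacci(j=0)
    -> return 0
  -> return 1
  fibonacci(j=1)
  -> return 1
-> return 2

Final answer: 2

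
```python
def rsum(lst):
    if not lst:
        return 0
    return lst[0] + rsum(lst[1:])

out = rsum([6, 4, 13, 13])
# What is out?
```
Call trace:
rsum(lst=[6, 4, 13, 13])
  rsum(lst=[4, 13, 13])
    rsum(lst=[13, 13])
      rsum(lst=[13])
        rsum(lst=[])
        -> return 0
      -> return 13
    -> return 26
  -> return 30
-> return 36

Final answer: 36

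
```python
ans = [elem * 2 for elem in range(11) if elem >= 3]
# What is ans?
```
Trace:
  elem=0
  elem=1
  elem=2
  elem=3
  elem=4
  elem=5
  elem=6
  elem=7
  elem=8
  elem=9
  elem=10
  ans=[6, 8, 10, 12, 14, 16, 18, 20]

Final answer: [6, 8, 10, 12, 14, 16, 18, 20]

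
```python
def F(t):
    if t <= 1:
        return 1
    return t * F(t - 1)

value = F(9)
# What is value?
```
Call trace:
F(t=9)
  F(t=8)
    F(t=7)
      F(t=6)
        F(t=5)
          F(t=4)
            F(t=3)
              F(t=2)
                F(t=1)
                -> return 1
              -> return 2
            -> return 6
          -> return 24
        -> return 120
      -> return 720
    -> return 5040
  -> return 40320
-> return 362880

Final answer: 362880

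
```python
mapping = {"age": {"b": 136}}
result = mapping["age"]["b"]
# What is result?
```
Trace:
  mapping={'age': {'b': 136}}
  mapping={'age': {'b': 136}}, result=136

Final answer: 136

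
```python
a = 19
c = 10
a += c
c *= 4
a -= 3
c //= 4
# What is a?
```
Trace:
  a=19
  a=19, c=10
  a=29, c=10
  a=29, c=40
  a=26, c=40
  a=26, c=10

Final answer: 26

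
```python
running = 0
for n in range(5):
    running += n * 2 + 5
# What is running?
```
Trace:
  running=0
  running=5, n=0
  running=12, n=1
  running=21, n=2
  running=32, n=3
  running=45, n=4

Final answer: 45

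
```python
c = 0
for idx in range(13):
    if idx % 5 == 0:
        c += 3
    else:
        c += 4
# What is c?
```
Trace:
  c=0
  c=3, idx=0
  c=7, idx=1
  c=11, idx=2
  c=15, idx=3
  c=19, idx=4
  c=22, idx=5
  c=26, idx=6
  c=30, idx=7
  c=34, idx=8
  c=38, idx=9
  c=41, idx=10
  c=45, idx=11
  c=49, idx=12

Final answer: 49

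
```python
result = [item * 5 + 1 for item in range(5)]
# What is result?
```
Trace:
  item=0
  item=1
  item=2
  item=3
  item=4
  result=[1, 6, 11, 16, 21]

Final answer: [1, 6, 11, 16, 21]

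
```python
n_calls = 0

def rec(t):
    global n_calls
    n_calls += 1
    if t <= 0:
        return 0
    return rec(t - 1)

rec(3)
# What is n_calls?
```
Call trace:
rec(t=3)
  rec(t=2)
    rec(t=1)
      rec(t=0)
      -> return 0
    -> return 0
  -> return 0
-> return 0

n_calls is incremented once per call. rec is entered once for each t = 3, 2, 1, 0 (the t <= 0 call returns without recursing), i.e. 3 + 1 calls.
n_calls = 4

Final answer: 4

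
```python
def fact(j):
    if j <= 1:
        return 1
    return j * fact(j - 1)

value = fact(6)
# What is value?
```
Call trace:
fact(j=6)
  fact(j=5)
    fact(j=4)
      fact(j=3)
        fact(j=2)
          fact(j=1)
          -> return 1
        -> return 2
      -> return 6
    -> return 24
  -> return 120
-> return 720

Final answer: 720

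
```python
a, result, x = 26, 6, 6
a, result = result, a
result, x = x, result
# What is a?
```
Trace:
  a=26, result=6, x=6
  a=6, result=26, x=6
  a=6, result=6, x=26

Final answer: 6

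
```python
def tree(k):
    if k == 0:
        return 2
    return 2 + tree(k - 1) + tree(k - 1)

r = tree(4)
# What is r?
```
Call trace (a repeated sub-call is expanded the first time; later identical calls just restate its return value):
tree(k=4)
  tree(k=3)
    tree(k=2)
      tree(k=1)
        tree(k=0)
        -> return 2
        tree(k=0)
        -> return 2
      -> return 6
      tree(k=1) -> return 6  (same call as traced above)
    -> return 14
    tree(k=2) -> return 14  (same call as traced above)
  -> return 30
  tree(k=3) -> return 30  (same call as traced above)
-> return 62

Final answer: 62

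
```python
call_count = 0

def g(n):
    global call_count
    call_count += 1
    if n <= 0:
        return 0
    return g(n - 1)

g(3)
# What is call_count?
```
Call trace:
g(n=3)
  g(n=2)
    g(n=1)
      g(n=0)
      -> return 0
    -> return 0
  -> return 0
-> return 0

call_count is incremented once per call. g is entered once for each n = 3, 2, 1, 0 (the n <= 0 call returns without recursing), i.e. 3 + 1 calls.
call_count = 4

Final answer: 4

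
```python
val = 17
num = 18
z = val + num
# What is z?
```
Trace:
  val=17
  val=17, num=18
  val=17, num=18, z=35

Final answer: 35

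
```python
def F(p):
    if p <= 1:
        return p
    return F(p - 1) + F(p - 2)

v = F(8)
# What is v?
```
Call trace (a repeated sub-call is expanded the first time; later identical calls just restate its return value):
F(p=8)
  F(p=7)
    F(p=6)
      F(p=5)
        F(p=4)
          F(p=3)
            F(p=2)
              F(p=1)
              -> return 1
              F(p=0)
              -> return 0
            -> return 1
            F(p=1)
            -> return 1
          -> return 2
          F(p=2) -> return 1  (same call as traced above)
        -> return 3
        F(p=3) -> return 2  (same call as traced above)
      -> return 5
      F(p=4) -> return 3  (same call as traced above)
    -> return 8
    F(p=5) -> return 5  (same call as traced above)
  -> return 13
  F(p=6) -> return 8  (same call as traced above)
-> return 21

Final answer: 21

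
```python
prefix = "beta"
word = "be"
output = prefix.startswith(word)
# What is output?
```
Trace:
  prefix='beta'
  prefix='beta', word='be'
  prefix='beta', word='be', output=True

Final answer: True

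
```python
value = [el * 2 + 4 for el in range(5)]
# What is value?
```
Trace:
  el=0
  el=1
  el=2
  el=3
  el=4
  value=[4, 6, 8, 10, 12]

Final answer: [4, 6, 8, 10, 12]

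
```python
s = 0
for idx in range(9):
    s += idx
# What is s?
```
Trace:
  s=0
  s=0, idx=0
  s=1, idx=1
  s=3, idx=2
  s=6, idx=3
  s=10, idx=4
  s=15, idx=5
  s=21, idx=6
  s=28, idx=7
  s=36, idx=8

Final answer: 36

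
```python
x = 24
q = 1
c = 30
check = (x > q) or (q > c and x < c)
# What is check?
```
Trace:
  x=24
  x=24, q=1
  x=24, q=1, c=30
  x=24, q=1, c=30, check=True

Final answer: True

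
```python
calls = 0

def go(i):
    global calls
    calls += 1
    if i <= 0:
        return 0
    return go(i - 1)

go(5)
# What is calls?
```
Call trace:
go(i=5)
  go(i=4)
    go(i=3)
      go(i=2)
        go(i=1)
          go(i=0)
          -> return 0
        -> return 0
      -> return 0
    -> return 0
  -> return 0
-> return 0

calls is incremented once per call. go is entered once for each i = 5, 4, 3, 2, 1, 0 (the i <= 0 call returns without recursing), i.e. 5 + 1 calls.
calls = 6

Final answer: 6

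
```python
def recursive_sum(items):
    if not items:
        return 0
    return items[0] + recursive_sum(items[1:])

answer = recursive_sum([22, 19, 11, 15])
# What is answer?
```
Call trace:
recursive_sum(items=[22, 19, 11, 15])
  recursive_sum(items=[19, 11, 15])
    recursive_sum(items=[11, 15])
      recursive_sum(items=[15])
        recursive_sum(items=[])
        -> return 0
      -> return 15
    -> return 26
  -> return 45
-> return 67

Final answer: 67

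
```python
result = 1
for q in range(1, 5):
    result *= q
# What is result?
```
Trace:
  result=1
  result=1, q=1
  result=2, q=2
  result=6, q=3
  result=24, q=4

Final answer: 24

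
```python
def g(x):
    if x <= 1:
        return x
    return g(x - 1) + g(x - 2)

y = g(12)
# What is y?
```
Call trace (a repeated sub-call is expanded the first time; later identical calls just restate its return value):
g(x=12)
  g(x=11)
    g(x=10)
      g(x=9)
        g(x=8)
          g(x=7)
            g(x=6)
              g(x=5)
                g(x=4)
                  g(x=3)
                    g(x=2)
                      g(x=1)
                      -> return 1
                      g(x=0)
                      -> return 0
                    -> return 1
                    g(x=1)
                    -> return 1
                  -> return 2
                  g(x=2) -> return 1  (same call as traced above)
                -> return 3
                g(x=3) -> return 2  (same call as traced above)
              -> return 5
              g(x=4) -> return 3  (same call as traced above)
            -> return 8
            g(x=5) -> return 5  (same call as traced above)
          -> return 13
          g(x=6) -> return 8  (same call as traced above)
        -> return 21
        g(x=7) -> return 13  (same call as traced above)
      -> return 34
      g(x=8) -> return 21  (same call as traced above)
    -> return 55
    g(x=9) -> return 34  (same call as traced above)
  -> return 89
  g(x=10) -> return 55  (same call as traced above)
-> return 144

Final answer: 144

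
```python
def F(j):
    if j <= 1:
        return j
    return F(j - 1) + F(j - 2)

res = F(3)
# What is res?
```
Call trace:
F(j=3)
  F(j=2)
    F(j=1)
    -> return 1
    F(j=0)
    -> return 0
  -> return 1
  F(j=1)
  -> return 1
-> return 2

Final answer: 2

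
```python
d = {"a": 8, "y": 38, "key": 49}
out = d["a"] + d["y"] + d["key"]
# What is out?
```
Trace:
  d={'a': 8, 'y': 38, 'key': 49}
  d={'a': 8, 'y': 38, 'key': 49}, out=95

Final answer: 95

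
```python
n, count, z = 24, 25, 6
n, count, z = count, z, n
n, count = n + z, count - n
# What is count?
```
Trace:
  n=24, count=25, z=6
  n=25, count=6, z=24
  n=49, count=-19, z=24

Final answer: -19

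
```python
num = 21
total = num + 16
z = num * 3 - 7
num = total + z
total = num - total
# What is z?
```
Trace:
  num=21
  num=21, total=37
  num=21, total=37, z=56
  num=93, total=37, z=56
  num=93, total=56, z=56

Final answer: 56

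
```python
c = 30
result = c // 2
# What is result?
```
Trace:
  c=30
  c=30, result=15

Final answer: 15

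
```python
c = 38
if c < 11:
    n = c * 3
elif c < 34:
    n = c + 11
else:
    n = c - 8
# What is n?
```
Trace:
  c=38
  c=38, n=30

Final answer: 30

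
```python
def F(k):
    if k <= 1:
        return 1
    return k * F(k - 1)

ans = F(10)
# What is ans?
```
Call trace:
F(k=10)
  F(k=9)
    F(k=8)
      F(k=7)
        F(k=6)
          F(k=5)
            F(k=4)
              F(k=3)
                F(k=2)
                  F(k=1)
                  -> return 1
                -> return 2
              -> return 6
            -> return 24
          -> return 120
        -> return 720
      -> return 5040
    -> return 40320
  -> return 362880
-> return 3628800

Final answer: 3628800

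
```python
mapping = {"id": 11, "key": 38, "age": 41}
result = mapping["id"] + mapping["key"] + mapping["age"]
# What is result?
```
Trace:
  mapping={'id': 11, 'key': 38, 'age': 41}
  mapping={'id': 11, 'key': 38, 'age': 41}, result=90

Final answer: 90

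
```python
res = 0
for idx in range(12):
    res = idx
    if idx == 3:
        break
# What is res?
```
Trace:
  res=0
  res=0, idx=0
  res=1, idx=1
  res=2, idx=2
  res=3, idx=3

Final answer: 3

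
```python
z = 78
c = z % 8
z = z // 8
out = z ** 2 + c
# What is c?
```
Trace:
  z=78
  z=78, c=6
  z=9, c=6
  z=9, c=6, out=87

Final answer: 6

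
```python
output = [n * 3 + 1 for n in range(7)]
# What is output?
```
Trace:
  n=0
  n=1
  n=2
  n=3
  n=4
  n=5
  n=6
  output=[1, 4, 7, 10, 13, 16, 19]

Final answer: [1, 4, 7, 10, 13, 16, 19]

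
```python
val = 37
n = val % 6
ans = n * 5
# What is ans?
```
Trace:
  val=37
  val=37, n=1
  val=37, n=1, ans=5

Final answer: 5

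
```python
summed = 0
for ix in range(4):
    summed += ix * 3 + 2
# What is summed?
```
Trace:
  summed=0
  summed=2, ix=0
  summed=7, ix=1
  summed=15, ix=2
  summed=26, ix=3

Final answer: 26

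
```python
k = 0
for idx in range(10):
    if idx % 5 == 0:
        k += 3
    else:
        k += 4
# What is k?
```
Trace:
  k=0
  k=3, idx=0
  k=7, idx=1
  k=11, idx=2
  k=15, idx=3
  k=19, idx=4
  k=22, idx=5
  k=26, idx=6
  k=30, idx=7
  k=34, idx=8
  k=38, idx=9

Final answer: 38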